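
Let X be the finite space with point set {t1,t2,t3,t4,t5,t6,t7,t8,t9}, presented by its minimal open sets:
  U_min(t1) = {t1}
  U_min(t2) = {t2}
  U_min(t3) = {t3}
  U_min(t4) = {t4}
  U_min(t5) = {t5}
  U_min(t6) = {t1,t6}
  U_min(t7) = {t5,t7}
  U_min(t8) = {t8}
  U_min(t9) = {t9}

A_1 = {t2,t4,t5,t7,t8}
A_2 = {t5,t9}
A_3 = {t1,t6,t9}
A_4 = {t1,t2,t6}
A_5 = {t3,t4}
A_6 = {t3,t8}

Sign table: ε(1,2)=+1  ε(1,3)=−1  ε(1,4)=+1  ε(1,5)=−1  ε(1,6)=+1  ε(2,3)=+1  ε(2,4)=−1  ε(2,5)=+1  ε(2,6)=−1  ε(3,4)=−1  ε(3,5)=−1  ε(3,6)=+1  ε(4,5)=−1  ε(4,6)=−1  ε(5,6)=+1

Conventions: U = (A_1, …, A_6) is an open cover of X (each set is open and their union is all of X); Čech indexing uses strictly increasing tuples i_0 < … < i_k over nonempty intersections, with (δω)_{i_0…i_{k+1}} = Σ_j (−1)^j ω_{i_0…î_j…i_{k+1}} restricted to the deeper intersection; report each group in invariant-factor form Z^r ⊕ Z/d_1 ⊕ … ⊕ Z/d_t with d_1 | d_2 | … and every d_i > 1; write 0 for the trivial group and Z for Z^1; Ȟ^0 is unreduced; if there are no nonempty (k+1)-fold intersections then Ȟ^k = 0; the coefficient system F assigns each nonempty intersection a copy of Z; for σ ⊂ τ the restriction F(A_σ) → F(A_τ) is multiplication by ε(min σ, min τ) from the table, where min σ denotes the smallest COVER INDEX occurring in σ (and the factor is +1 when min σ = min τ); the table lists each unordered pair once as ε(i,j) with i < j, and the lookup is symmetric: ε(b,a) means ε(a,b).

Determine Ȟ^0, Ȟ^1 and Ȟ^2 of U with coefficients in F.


nerve simplices:
  A12={t5} A14={t2} A15={t4} A16={t8} A23={t9} A34={t1,t6} A56={t3}
C dims 6,7; δ0: rk 6, SNF 1^5·2
degree 0: 6−6−0 = 0 → Ȟ^0 ≅ 0
degree 1: 7−0−6 = 1 plus torsion [2] → Ȟ^1 ≅ Z ⊕ Z/2
degree 2: 0−0−0 = 0 → Ȟ^2 ≅ 0

Ȟ^0(U;F) ≅ 0; Ȟ^1(U;F) ≅ Z ⊕ Z/2; Ȟ^2(U;F) ≅ 0


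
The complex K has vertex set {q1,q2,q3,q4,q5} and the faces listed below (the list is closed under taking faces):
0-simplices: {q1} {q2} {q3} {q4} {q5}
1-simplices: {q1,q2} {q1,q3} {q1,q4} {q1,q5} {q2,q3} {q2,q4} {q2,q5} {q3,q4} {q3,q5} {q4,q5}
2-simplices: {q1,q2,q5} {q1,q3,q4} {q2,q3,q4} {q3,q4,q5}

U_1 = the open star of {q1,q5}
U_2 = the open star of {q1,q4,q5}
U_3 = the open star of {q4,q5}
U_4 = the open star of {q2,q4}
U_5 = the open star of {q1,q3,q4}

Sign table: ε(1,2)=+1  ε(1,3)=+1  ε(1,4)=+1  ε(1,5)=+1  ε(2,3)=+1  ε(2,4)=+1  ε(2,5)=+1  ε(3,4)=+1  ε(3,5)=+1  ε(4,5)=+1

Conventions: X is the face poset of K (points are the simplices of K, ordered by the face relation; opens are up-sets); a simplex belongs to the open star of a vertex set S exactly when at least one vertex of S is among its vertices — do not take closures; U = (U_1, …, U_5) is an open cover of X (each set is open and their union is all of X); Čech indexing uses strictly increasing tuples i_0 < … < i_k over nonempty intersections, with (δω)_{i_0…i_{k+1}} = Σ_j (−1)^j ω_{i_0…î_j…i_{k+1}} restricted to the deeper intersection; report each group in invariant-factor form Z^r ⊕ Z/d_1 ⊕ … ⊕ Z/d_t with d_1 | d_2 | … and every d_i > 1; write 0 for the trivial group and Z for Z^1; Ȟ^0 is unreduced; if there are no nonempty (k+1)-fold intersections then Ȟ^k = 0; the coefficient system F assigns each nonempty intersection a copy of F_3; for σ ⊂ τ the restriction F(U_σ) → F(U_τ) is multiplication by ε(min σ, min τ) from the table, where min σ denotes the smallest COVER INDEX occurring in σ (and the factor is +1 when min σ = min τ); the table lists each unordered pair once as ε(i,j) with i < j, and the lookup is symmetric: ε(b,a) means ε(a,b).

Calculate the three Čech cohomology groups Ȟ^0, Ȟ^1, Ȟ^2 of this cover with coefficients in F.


Ȟ^0 ≅ Z/3, Ȟ^1 ≅ 0, Ȟ^2 ≅ 0

nonempty overlaps:
  U1={{q1},{q5},{q1,q2},{q1,q3},{q1,q4},{q1,q5},{q2,q5},{q3,q5},{q4,q5},{q1,q2,q5},{q1,q3,q4},{q3,q4,q5}} U2={{q1},{q4},{q5},{q1,q2},{q1,q3},{q1,q4},{q1,q5},{q2,q4},{q2,q5},{q3,q4},{q3,q5},{q4,q5},{q1,q2,q5},{q1,q3,q4},{q2,q3,q4},{q3,q4,q5}} U3={{q4},{q5},{q1,q4},{q1,q5},{q2,q4},{q2,q5},{q3,q4},{q3,q5},{q4,q5},{q1,q2,q5},{q1,q3,q4},{q2,q3,q4},{q3,q4,q5}} U4={{q2},{q4},{q1,q2},{q1,q4},{q2,q3},{q2,q4},{q2,q5},{q3,q4},{q4,q5},{q1,q2,q5},{q1,q3,q4},{q2,q3,q4},{q3,q4,q5}} U5={{q1},{q3},{q4},{q1,q2},{q1,q3},{q1,q4},{q1,q5},{q2,q3},{q2,q4},{q3,q4},{q3,q5},{q4,q5},{q1,q2,q5},{q1,q3,q4},{q2,q3,q4},{q3,q4,q5}}
  U12={{q1},{q5},{q1,q2},{q1,q3},{q1,q4},{q1,q5},{q2,q5},{q3,q5},{q4,q5},{q1,q2,q5},{q1,q3,q4},{q3,q4,q5}} U13={{q5},{q1,q4},{q1,q5},{q2,q5},{q3,q5},{q4,q5},{q1,q2,q5},{q1,q3,q4},{q3,q4,q5}} U14={{q1,q2},{q1,q4},{q2,q5},{q4,q5},{q1,q2,q5},{q1,q3,q4},{q3,q4,q5}} U15={{q1},{q1,q2},{q1,q3},{q1,q4},{q1,q5},{q3,q5},{q4,q5},{q1,q2,q5},{q1,q3,q4},{q3,q4,q5}} U23={{q4},{q5},{q1,q4},{q1,q5},{q2,q4},{q2,q5},{q3,q4},{q3,q5},{q4,q5},{q1,q2,q5},{q1,q3,q4},{q2,q3,q4},{q3,q4,q5}} U24={{q4},{q1,q2},{q1,q4},{q2,q4},{q2,q5},{q3,q4},{q4,q5},{q1,q2,q5},{q1,q3,q4},{q2,q3,q4},{q3,q4,q5}} U25={{q1},{q4},{q1,q2},{q1,q3},{q1,q4},{q1,q5},{q2,q4},{q3,q4},{q3,q5},{q4,q5},{q1,q2,q5},{q1,q3,q4},{q2,q3,q4},{q3,q4,q5}} U34={{q4},{q1,q4},{q2,q4},{q2,q5},{q3,q4},{q4,q5},{q1,q2,q5},{q1,q3,q4},{q2,q3,q4},{q3,q4,q5}} U35={{q4},{q1,q4},{q1,q5},{q2,q4},{q3,q4},{q3,q5},{q4,q5},{q1,q2,q5},{q1,q3,q4},{q2,q3,q4},{q3,q4,q5}} U45={{q4},{q1,q2},{q1,q4},{q2,q3},{q2,q4},{q3,q4},{q4,q5},{q1,q2,q5},{q1,q3,q4},{q2,q3,q4},{q3,q4,q5}}
  U123={{q5},{q1,q4},{q1,q5},{q2,q5},{q3,q5},{q4,q5},{q1,q2,q5},{q1,q3,q4},{q3,q4,q5}} U124={{q1,q2},{q1,q4},{q2,q5},{q4,q5},{q1,q2,q5},{q1,q3,q4},{q3,q4,q5}} U125={{q1},{q1,q2},{q1,q3},{q1,q4},{q1,q5},{q3,q5},{q4,q5},{q1,q2,q5},{q1,q3,q4},{q3,q4,q5}} U134={{q1,q4},{q2,q5},{q4,q5},{q1,q2,q5},{q1,q3,q4},{q3,q4,q5}} U135={{q1,q4},{q1,q5},{q3,q5},{q4,q5},{q1,q2,q5},{q1,q3,q4},{q3,q4,q5}} U145={{q1,q2},{q1,q4},{q4,q5},{q1,q2,q5},{q1,q3,q4},{q3,q4,q5}} U234={{q4},{q1,q4},{q2,q4},{q2,q5},{q3,q4},{q4,q5},{q1,q2,q5},{q1,q3,q4},{q2,q3,q4},{q3,q4,q5}} U235={{q4},{q1,q4},{q1,q5},{q2,q4},{q3,q4},{q3,q5},{q4,q5},{q1,q2,q5},{q1,q3,q4},{q2,q3,q4},{q3,q4,q5}} U245={{q4},{q1,q2},{q1,q4},{q2,q4},{q3,q4},{q4,q5},{q1,q2,q5},{q1,q3,q4},{q2,q3,q4},{q3,q4,q5}} U345={{q4},{q1,q4},{q2,q4},{q3,q4},{q4,q5},{q1,q2,q5},{q1,q3,q4},{q2,q3,q4},{q3,q4,q5}}
  U1234={{q1,q4},{q2,q5},{q4,q5},{q1,q2,q5},{q1,q3,q4},{q3,q4,q5}} U1235={{q1,q4},{q1,q5},{q3,q5},{q4,q5},{q1,q2,q5},{q1,q3,q4},{q3,q4,q5}} U1245={{q1,q2},{q1,q4},{q4,q5},{q1,q2,q5},{q1,q3,q4},{q3,q4,q5}} U1345={{q1,q4},{q4,q5},{q1,q2,q5},{q1,q3,q4},{q3,q4,q5}} U2345={{q4},{q1,q4},{q2,q4},{q3,q4},{q4,q5},{q1,q2,q5},{q1,q3,q4},{q2,q3,q4},{q3,q4,q5}}
  U12345={{q1,q4},{q4,q5},{q1,q2,q5},{q1,q3,q4},{q3,q4,q5}}
C dims 5,10,10,5; δ0: rk_F3 4; δ1: rk_F3 6; δ2: rk_F3 4
degree 0: 5−4−0 = 1 → Ȟ^0 ≅ Z/3
degree 1: 10−6−4 = 0 → Ȟ^1 ≅ 0
degree 2: 10−4−6 = 0 → Ȟ^2 ≅ 0


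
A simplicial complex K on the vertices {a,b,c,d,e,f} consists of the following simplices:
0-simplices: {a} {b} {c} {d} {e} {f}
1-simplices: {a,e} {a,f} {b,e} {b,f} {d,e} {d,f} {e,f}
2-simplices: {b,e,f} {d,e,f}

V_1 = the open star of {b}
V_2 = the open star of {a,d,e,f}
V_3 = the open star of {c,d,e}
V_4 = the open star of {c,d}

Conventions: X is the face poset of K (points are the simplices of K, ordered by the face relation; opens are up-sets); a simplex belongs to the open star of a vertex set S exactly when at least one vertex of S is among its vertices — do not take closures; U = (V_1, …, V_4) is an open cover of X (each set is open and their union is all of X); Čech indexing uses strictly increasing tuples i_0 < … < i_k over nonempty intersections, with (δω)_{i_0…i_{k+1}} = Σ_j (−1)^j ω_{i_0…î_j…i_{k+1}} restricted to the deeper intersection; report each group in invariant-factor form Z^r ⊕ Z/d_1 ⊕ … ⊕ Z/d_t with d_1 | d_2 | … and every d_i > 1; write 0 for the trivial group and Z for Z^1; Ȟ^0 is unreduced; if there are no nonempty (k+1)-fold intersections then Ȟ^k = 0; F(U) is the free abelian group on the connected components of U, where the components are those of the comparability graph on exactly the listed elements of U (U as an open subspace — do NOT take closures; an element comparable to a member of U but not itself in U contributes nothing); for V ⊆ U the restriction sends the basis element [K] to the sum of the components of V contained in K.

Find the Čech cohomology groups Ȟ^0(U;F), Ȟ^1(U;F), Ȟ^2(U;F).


Ȟ^0(U;F) ≅ Z^2, Ȟ^1(U;F) ≅ 0, Ȟ^2(U;F) ≅ 0

nerve simplices:
  V1={{b},{b,e},{b,f},{b,e,f}} V2={{a},{d},{e},{f},{a,e},{a,f},{b,e},{b,f},{d,e},{d,f},{e,f},{b,e,f},{d,e,f}} V3={{c},{d},{e},{a,e},{b,e},{d,e},{d,f},{e,f},{b,e,f},{d,e,f}} V4={{c},{d},{d,e},{d,f},{d,e,f}}
  V12={{b,e},{b,f},{b,e,f}} V13={{b,e},{b,e,f}} V23={{d},{e},{a,e},{b,e},{d,e},{d,f},{e,f},{b,e,f},{d,e,f}} V24={{d},{d,e},{d,f},{d,e,f}} V34={{c},{d},{d,e},{d,f},{d,e,f}}
  V123={{b,e},{b,e,f}} V234={{d},{d,e},{d,f},{d,e,f}}
components per intersection:
  V1: {{b},{b,e},{b,f},{b,e,f}}
  V2: {{a},{d},{e},{f},{a,e},{a,f},{b,e},{b,f},{d,e},{d,f},{e,f},{b,e,f},{d,e,f}}
  V3: {{c}} {{d},{e},{a,e},{b,e},{d,e},{d,f},{e,f},{b,e,f},{d,e,f}}
  V4: {{c}} {{d},{d,e},{d,f},{d,e,f}}
  V12: {{b,e},{b,f},{b,e,f}}
  V13: {{b,e},{b,e,f}}
  V23: {{d},{e},{a,e},{b,e},{d,e},{d,f},{e,f},{b,e,f},{d,e,f}}
  V24: {{d},{d,e},{d,f},{d,e,f}}
  V34: {{c}} {{d},{d,e},{d,f},{d,e,f}}
  V123: {{b,e},{b,e,f}}
  V234: {{d},{d,e},{d,f},{d,e,f}}
C dims 6,6,2; δ0: rk 4, SNF 1^4; δ1: rk 2, SNF 1^2
degree 0: 6−4−0 = 2 → Ȟ^0 ≅ Z^2
degree 1: 6−2−4 = 0 → Ȟ^1 ≅ 0
degree 2: 2−0−2 = 0 → Ȟ^2 ≅ 0


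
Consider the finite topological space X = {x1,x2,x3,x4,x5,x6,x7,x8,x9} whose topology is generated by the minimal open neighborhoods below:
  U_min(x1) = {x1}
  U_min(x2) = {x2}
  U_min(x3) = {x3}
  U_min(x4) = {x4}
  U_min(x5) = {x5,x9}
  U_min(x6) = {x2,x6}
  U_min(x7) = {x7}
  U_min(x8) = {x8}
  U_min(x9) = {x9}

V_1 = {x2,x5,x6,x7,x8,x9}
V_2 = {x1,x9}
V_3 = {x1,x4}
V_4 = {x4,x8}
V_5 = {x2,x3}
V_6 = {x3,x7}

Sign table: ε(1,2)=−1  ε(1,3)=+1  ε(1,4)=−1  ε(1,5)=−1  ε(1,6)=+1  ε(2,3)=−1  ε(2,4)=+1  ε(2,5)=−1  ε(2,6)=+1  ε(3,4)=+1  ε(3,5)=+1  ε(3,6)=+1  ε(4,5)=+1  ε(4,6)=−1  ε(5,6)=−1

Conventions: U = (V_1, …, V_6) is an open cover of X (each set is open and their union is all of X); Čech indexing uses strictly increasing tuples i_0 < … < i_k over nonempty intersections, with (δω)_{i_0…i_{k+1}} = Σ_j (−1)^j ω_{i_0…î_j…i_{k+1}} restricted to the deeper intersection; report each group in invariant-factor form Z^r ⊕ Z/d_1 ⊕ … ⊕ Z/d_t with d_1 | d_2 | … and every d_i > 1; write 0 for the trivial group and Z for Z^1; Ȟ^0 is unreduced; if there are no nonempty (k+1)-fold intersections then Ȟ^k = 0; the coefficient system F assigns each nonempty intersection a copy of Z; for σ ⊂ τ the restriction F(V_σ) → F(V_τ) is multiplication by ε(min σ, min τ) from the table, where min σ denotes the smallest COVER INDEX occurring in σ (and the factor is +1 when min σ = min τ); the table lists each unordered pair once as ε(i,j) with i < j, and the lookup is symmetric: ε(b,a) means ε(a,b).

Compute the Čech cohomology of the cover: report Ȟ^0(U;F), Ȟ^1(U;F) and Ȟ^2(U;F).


nonempty intersections:
  V12={x9} V14={x8} V15={x2} V16={x7} V23={x1} V34={x4} V56={x3}
C dims 6,7; δ0: rk 6, SNF 1^5·2
Ȟ^0: (6−6)−0=0 ⇒ 0
Ȟ^1: (7−0)−6=1 plus torsion [2] ⇒ Z ⊕ Z/2
Ȟ^2: (0−0)−0=0 ⇒ 0

Ȟ^0(U;F) ≅ 0,  Ȟ^1(U;F) ≅ Z ⊕ Z/2,  Ȟ^2(U;F) ≅ 0


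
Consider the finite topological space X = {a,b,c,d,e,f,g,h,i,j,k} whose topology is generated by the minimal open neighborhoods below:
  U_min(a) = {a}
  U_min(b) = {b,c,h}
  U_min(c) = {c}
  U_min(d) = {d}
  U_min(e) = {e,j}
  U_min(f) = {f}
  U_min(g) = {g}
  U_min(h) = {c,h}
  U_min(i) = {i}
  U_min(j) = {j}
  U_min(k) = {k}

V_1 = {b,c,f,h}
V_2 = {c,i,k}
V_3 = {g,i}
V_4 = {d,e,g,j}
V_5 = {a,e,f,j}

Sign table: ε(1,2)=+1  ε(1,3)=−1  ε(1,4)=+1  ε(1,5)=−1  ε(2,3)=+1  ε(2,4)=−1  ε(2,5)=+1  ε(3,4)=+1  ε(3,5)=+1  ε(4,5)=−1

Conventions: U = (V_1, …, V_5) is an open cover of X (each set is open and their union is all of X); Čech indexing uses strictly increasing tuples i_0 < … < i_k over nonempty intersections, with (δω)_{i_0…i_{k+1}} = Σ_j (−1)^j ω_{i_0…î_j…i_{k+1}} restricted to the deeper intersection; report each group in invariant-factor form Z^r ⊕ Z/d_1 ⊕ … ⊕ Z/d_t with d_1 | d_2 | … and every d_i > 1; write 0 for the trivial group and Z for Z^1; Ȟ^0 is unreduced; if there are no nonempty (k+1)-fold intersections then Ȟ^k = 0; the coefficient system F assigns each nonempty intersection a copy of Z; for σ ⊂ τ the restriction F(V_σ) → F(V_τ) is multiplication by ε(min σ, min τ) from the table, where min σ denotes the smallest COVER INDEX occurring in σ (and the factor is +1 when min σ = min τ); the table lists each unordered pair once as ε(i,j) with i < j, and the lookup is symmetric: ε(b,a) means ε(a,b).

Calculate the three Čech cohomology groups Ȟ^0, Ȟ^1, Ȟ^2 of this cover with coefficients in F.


Ȟ^0 ≅ Z,  Ȟ^1 ≅ Z,  Ȟ^2 ≅ 0

nerve of the cover:
  V12={c} V15={f} V23={i} V34={g} V45={e,j}
C dims 5,5; δ0: rk 4, SNF 1^4
Ȟ^0 = (5 − 4) − 0 = 1, so Ȟ^0 ≅ Z
Ȟ^1 = (5 − 0) − 4 = 1, so Ȟ^1 ≅ Z
Ȟ^2 = (0 − 0) − 0 = 0, so Ȟ^2 ≅ 0


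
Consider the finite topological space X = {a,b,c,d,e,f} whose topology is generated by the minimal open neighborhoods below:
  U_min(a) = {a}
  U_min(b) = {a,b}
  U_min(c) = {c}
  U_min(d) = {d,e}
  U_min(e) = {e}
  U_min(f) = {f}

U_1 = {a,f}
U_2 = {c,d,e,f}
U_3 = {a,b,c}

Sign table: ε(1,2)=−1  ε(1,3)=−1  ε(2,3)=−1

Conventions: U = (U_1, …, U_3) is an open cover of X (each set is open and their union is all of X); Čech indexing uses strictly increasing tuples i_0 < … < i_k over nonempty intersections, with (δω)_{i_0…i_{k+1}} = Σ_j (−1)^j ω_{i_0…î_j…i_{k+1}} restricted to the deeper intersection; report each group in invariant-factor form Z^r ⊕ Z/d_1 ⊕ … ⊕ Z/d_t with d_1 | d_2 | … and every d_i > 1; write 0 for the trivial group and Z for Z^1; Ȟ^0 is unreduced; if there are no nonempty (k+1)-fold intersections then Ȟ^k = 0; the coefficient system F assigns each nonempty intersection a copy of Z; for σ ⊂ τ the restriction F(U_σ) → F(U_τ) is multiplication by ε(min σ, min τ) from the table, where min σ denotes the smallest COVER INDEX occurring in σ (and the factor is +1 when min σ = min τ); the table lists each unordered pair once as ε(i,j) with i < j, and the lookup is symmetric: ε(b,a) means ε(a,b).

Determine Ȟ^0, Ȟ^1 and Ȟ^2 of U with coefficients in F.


nerve of the cover:
  U12={f} U13={a} U23={c}
C dims 3,3; δ0: rk 3, SNF 1^2·2
Ȟ^0 = (3 − 3) − 0 = 0, so Ȟ^0 ≅ 0
Ȟ^1 = (3 − 0) − 3 = 0 plus torsion [2], so Ȟ^1 ≅ Z/2
Ȟ^2 = (0 − 0) − 0 = 0, so Ȟ^2 ≅ 0

Ȟ^0 ≅ 0, Ȟ^1 ≅ Z/2, Ȟ^2 ≅ 0


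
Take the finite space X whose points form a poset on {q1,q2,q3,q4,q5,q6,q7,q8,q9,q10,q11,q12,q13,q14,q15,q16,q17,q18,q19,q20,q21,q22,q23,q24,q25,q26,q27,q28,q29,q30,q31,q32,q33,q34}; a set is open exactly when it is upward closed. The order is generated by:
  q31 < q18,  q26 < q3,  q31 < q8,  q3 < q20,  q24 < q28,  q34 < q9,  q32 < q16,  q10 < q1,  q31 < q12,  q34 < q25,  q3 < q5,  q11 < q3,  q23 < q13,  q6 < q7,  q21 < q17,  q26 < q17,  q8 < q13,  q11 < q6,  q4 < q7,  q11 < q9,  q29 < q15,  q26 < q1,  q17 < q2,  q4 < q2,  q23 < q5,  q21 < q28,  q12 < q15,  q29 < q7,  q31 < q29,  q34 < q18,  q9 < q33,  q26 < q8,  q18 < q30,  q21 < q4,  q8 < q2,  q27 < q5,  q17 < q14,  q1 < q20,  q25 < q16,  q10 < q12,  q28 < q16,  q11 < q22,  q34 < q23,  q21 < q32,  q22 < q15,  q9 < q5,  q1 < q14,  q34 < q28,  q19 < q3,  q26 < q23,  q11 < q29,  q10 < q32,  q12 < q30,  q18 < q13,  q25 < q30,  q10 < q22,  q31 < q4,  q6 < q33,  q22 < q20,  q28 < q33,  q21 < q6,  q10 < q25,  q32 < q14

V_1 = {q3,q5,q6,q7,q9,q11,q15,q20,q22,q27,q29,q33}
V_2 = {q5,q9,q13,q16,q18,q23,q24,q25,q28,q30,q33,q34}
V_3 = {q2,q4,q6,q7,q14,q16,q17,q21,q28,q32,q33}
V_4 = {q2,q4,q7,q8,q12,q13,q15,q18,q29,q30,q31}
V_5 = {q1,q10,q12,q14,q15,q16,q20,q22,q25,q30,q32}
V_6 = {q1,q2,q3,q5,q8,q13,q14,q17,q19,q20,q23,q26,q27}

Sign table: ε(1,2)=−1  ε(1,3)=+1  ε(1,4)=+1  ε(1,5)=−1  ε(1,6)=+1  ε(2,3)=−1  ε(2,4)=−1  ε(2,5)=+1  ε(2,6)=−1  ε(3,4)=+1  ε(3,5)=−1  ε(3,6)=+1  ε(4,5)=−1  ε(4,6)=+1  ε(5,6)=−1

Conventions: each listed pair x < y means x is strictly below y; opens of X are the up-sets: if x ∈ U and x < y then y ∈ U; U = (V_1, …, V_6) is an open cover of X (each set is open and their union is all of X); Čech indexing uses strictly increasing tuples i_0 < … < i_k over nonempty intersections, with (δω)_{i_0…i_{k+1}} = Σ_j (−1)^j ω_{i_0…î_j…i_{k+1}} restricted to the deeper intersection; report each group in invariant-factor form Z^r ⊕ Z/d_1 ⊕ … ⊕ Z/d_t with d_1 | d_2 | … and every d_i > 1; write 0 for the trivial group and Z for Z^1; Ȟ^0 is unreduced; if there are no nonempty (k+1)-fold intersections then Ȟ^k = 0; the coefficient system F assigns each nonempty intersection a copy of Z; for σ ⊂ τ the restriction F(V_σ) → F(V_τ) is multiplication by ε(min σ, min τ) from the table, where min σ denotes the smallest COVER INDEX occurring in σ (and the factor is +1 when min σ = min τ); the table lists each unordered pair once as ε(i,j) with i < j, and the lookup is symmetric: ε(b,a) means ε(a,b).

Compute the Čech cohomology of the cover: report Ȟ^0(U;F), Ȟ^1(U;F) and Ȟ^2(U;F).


Ȟ^0 = Z; Ȟ^1 = 0; Ȟ^2 = Z/2

nerve of the cover:
  V12={q5,q9,q33} V13={q6,q7,q33} V14={q7,q15,q29} V15={q15,q20,q22} V16={q3,q5,q20,q27} V23={q16,q28,q33} V24={q13,q18,q30} V25={q16,q25,q30} V26={q5,q13,q23} V34={q2,q4,q7} V35={q14,q16,q32} V36={q2,q14,q17} V45={q12,q15,q30} V46={q2,q8,q13} V56={q1,q14,q20}
  V123={q33} V126={q5} V134={q7} V145={q15} V156={q20} V235={q16} V245={q30} V246={q13} V346={q2} V356={q14}
C dims 6,15,10; δ0: rk 5, SNF 1^5; δ1: rk 10, SNF 1^9·2
Ȟ^0 = (6 − 5) − 0 = 1, so Ȟ^0 ≅ Z
Ȟ^1 = (15 − 10) − 5 = 0, so Ȟ^1 ≅ 0
Ȟ^2 = (10 − 0) − 10 = 0 plus torsion [2], so Ȟ^2 ≅ Z/2


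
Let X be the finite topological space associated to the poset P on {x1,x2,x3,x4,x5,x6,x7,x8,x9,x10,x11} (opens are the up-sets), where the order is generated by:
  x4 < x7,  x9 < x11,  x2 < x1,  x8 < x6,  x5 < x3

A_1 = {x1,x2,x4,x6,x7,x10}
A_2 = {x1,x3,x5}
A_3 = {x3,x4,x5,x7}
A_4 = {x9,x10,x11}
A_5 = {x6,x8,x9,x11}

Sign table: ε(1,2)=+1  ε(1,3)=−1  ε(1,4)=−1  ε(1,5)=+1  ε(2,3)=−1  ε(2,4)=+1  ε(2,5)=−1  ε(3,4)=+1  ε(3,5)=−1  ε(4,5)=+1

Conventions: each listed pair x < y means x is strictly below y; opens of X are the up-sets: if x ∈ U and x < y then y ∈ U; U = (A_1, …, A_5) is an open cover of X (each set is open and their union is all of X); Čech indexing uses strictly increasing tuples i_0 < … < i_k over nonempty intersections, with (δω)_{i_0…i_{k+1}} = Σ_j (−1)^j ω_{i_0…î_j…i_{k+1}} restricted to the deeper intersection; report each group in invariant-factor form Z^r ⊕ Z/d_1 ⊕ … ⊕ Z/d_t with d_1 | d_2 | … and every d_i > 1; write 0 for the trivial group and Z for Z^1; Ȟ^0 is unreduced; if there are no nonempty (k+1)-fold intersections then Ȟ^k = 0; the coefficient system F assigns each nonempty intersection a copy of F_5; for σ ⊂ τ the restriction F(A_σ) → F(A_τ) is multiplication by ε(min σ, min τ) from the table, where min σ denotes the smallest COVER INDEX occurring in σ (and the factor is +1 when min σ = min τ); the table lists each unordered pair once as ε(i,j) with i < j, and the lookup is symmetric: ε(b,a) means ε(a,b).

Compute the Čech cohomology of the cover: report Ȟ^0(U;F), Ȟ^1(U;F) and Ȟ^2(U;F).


Ȟ^0 ≅ 0, Ȟ^1 ≅ Z/5, Ȟ^2 ≅ 0

nerve of the cover:
  A12={x1} A13={x4,x7} A14={x10} A15={x6} A23={x3,x5} A45={x9,x11}
C dims 5,6; δ0: rk_F5 5
Ȟ^0 = (5 − 5) − 0 = 0, so Ȟ^0 ≅ 0
Ȟ^1 = (6 − 0) − 5 = 1, so Ȟ^1 ≅ Z/5
Ȟ^2 = (0 − 0) − 0 = 0, so Ȟ^2 ≅ 0


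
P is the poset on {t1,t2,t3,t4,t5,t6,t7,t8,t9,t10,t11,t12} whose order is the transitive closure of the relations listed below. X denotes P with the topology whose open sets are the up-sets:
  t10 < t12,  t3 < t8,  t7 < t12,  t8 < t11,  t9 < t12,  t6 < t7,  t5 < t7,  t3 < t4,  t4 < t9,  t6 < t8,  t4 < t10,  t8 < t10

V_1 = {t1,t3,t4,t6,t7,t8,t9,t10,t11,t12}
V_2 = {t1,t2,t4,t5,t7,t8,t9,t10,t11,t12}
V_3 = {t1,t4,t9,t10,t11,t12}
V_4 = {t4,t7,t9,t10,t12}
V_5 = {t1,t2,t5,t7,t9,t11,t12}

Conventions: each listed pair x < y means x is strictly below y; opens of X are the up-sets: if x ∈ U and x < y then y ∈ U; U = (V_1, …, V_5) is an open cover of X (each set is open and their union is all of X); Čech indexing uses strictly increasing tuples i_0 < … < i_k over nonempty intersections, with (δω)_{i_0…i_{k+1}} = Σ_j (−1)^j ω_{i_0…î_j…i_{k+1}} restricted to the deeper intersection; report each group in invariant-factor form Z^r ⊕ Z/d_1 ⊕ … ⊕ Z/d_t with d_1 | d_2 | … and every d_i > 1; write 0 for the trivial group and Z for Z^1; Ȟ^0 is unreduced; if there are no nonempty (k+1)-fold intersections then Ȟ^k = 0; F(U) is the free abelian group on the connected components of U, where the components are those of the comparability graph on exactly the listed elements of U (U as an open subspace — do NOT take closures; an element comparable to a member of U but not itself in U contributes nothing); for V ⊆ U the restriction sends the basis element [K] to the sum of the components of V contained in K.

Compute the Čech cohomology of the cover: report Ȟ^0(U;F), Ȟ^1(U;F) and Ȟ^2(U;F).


Ȟ^0 = Z^3; Ȟ^1 = 0; Ȟ^2 = 0

nonempty intersections:
  V12={t1,t4,t7,t8,t9,t10,t11,t12} V13={t1,t4,t9,t10,t11,t12} V14={t4,t7,t9,t10,t12} V15={t1,t7,t9,t11,t12} V23={t1,t4,t9,t10,t11,t12} V24={t4,t7,t9,t10,t12} V25={t1,t2,t5,t7,t9,t11,t12} V34={t4,t9,t10,t12} V35={t1,t9,t11,t12} V45={t7,t9,t12}
  V123={t1,t4,t9,t10,t11,t12} V124={t4,t7,t9,t10,t12} V125={t1,t7,t9,t11,t12} V134={t4,t9,t10,t12} V135={t1,t9,t11,t12} V145={t7,t9,t12} V234={t4,t9,t10,t12} V235={t1,t9,t11,t12} V245={t7,t9,t12} V345={t9,t12}
  V1234={t4,t9,t10,t12} V1235={t1,t9,t11,t12} V1245={t7,t9,t12} V1345={t9,t12} V2345={t9,t12}
  V12345={t9,t12}
components per intersection:
  V1: {t1} {t3,t4,t6,t7,t8,t9,t10,t11,t12}
  V2: {t1} {t2} {t4,t5,t7,t8,t9,t10,t11,t12}
  V3: {t1} {t4,t9,t10,t12} {t11}
  V4: {t4,t7,t9,t10,t12}
  V5: {t1} {t2} {t5,t7,t9,t12} {t11}
  V12: {t1} {t4,t7,t8,t9,t10,t11,t12}
  V13: {t1} {t4,t9,t10,t12} {t11}
  V14: {t4,t7,t9,t10,t12}
  V15: {t1} {t7,t9,t12} {t11}
  V23: {t1} {t4,t9,t10,t12} {t11}
  V24: {t4,t7,t9,t10,t12}
  V25: {t1} {t2} {t5,t7,t9,t12} {t11}
  V34: {t4,t9,t10,t12}
  V35: {t1} {t9,t12} {t11}
  V45: {t7,t9,t12}
  V123: {t1} {t4,t9,t10,t12} {t11}
  V124: {t4,t7,t9,t10,t12}
  V125: {t1} {t7,t9,t12} {t11}
  V134: {t4,t9,t10,t12}
  V135: {t1} {t9,t12} {t11}
  V145: {t7,t9,t12}
  V234: {t4,t9,t10,t12}
  V235: {t1} {t9,t12} {t11}
  V245: {t7,t9,t12}
  V345: {t9,t12}
  V1234: {t4,t9,t10,t12}
  V1235: {t1} {t9,t12} {t11}
  V1245: {t7,t9,t12}
  V1345: {t9,t12}
  V2345: {t9,t12}
  V12345: {t9,t12}
C dims 13,22,18,7; δ0: rk 10, SNF 1^10; δ1: rk 12, SNF 1^12; δ2: rk 6, SNF 1^6
Ȟ^0: (13−10)−0=3 ⇒ Z^3
Ȟ^1: (22−12)−10=0 ⇒ 0
Ȟ^2: (18−6)−12=0 ⇒ 0


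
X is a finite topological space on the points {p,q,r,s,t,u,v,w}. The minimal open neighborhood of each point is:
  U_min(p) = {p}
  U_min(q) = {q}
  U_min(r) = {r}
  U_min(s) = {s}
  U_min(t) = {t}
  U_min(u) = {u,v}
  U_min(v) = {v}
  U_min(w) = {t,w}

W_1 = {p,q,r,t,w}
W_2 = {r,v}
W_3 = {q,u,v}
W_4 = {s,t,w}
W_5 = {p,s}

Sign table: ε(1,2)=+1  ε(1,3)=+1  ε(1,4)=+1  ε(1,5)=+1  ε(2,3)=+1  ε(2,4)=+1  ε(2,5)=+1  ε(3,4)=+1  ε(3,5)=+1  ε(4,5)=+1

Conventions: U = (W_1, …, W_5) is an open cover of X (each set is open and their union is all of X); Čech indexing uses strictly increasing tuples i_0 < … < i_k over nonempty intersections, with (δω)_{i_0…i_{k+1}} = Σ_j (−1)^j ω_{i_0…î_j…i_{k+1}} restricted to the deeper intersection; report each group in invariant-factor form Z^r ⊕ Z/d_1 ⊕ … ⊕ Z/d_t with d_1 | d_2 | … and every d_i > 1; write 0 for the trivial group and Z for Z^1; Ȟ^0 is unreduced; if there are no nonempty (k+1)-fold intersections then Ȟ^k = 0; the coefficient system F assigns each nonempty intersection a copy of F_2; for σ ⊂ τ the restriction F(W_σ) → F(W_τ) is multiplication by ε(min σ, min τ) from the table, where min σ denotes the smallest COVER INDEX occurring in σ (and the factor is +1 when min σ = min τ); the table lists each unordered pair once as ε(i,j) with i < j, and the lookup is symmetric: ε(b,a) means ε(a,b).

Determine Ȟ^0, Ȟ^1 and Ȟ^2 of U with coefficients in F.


Ȟ^0 = Z/2; Ȟ^1 = Z/2 ⊕ Z/2; Ȟ^2 = 0

intersection data:
  W12={r} W13={q} W14={t,w} W15={p} W23={v} W45={s}
C dims 5,6; δ0: rk_F2 4
Ȟ^0 = (5 − 4) − 0 = 1, so Ȟ^0 ≅ Z/2
Ȟ^1 = (6 − 0) − 4 = 2, so Ȟ^1 ≅ Z/2 ⊕ Z/2
Ȟ^2 = (0 − 0) − 0 = 0, so Ȟ^2 ≅ 0


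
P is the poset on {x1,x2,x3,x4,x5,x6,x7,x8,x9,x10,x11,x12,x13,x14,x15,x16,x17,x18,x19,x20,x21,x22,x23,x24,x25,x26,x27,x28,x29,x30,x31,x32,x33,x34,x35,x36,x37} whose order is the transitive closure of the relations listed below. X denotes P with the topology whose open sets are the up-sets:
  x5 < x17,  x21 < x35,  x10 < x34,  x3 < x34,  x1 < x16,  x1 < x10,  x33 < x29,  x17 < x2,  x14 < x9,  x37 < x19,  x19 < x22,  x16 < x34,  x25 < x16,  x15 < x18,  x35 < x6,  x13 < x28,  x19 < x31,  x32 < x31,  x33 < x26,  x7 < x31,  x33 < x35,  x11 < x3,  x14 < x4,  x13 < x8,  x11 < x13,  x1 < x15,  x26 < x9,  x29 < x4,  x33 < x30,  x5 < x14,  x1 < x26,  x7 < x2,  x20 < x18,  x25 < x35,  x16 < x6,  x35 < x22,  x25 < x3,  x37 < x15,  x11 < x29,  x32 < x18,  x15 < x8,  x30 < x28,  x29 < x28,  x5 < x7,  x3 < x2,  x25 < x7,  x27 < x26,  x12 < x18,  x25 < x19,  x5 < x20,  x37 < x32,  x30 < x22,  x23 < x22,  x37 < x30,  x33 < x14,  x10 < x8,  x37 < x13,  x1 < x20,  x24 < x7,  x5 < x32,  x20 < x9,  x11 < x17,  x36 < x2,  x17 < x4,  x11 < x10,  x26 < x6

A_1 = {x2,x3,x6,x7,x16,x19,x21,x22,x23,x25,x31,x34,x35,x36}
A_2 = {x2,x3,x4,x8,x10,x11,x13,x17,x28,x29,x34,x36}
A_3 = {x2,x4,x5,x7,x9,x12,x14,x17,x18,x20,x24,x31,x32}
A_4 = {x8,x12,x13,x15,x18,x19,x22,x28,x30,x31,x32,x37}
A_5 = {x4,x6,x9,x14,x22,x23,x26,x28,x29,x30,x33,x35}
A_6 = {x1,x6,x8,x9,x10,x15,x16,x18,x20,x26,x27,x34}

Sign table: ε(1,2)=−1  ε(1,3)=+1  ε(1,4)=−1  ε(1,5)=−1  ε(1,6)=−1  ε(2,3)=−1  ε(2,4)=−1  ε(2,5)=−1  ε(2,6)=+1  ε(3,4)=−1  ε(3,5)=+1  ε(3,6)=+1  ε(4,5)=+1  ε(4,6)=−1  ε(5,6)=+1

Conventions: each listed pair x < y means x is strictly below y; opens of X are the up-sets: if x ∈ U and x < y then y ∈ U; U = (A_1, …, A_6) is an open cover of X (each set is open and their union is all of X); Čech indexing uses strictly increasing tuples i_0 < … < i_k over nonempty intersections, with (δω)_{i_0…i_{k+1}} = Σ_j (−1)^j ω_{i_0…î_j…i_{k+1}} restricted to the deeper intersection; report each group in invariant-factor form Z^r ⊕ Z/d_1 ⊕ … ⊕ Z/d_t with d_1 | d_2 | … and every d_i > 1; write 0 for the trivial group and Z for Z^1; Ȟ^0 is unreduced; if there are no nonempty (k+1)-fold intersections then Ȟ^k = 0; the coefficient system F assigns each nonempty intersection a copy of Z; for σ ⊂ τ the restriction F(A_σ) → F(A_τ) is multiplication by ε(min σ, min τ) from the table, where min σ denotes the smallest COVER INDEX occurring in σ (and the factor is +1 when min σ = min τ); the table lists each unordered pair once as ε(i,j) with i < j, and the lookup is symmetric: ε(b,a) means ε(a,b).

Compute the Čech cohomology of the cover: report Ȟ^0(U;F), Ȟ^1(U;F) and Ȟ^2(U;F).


Ȟ^0(U;F) ≅ 0,  Ȟ^1(U;F) ≅ Z/2,  Ȟ^2(U;F) ≅ Z

nonempty intersections:
  A12={x2,x3,x34,x36} A13={x2,x7,x31} A14={x19,x22,x31} A15={x6,x22,x23,x35} A16={x6,x16,x34} A23={x2,x4,x17} A24={x8,x13,x28} A25={x4,x28,x29} A26={x8,x10,x34} A34={x12,x18,x31,x32} A35={x4,x9,x14} A36={x9,x18,x20} A45={x22,x28,x30} A46={x8,x15,x18} A56={x6,x9,x26}
  A123={x2} A126={x34} A134={x31} A145={x22} A156={x6} A235={x4} A245={x28} A246={x8} A346={x18} A356={x9}
C dims 6,15,10; δ0: rk 6, SNF 1^5·2; δ1: rk 9, SNF 1^9
Ȟ^0: (6−6)−0=0 ⇒ 0
Ȟ^1: (15−9)−6=0 plus torsion [2] ⇒ Z/2
Ȟ^2: (10−0)−9=1 ⇒ Z


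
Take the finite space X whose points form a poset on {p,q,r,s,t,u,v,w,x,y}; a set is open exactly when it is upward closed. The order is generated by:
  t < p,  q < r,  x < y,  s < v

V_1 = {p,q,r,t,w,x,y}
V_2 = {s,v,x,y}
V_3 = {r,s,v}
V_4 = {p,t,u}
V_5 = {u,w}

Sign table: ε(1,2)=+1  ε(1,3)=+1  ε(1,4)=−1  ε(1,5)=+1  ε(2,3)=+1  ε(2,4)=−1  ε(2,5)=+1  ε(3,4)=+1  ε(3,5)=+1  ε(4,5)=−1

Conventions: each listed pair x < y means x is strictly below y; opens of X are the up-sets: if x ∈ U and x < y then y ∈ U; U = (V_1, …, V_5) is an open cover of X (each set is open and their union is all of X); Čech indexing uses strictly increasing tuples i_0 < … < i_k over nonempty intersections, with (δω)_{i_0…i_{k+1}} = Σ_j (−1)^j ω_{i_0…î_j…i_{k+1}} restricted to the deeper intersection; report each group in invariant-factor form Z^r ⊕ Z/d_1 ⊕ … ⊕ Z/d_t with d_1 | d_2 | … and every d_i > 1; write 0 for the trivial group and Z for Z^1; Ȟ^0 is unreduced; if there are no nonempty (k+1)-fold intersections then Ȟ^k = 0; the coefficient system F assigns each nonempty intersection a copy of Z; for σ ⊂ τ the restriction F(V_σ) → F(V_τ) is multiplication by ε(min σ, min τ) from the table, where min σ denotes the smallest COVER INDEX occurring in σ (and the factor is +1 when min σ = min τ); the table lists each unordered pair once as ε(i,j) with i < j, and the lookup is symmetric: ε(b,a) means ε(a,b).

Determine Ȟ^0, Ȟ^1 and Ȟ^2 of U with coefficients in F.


nonempty overlaps:
  V12={x,y} V13={r} V14={p,t} V15={w} V23={s,v} V45={u}
C dims 5,6; δ0: rk 4, SNF 1^4
degree 0: 5−4−0 = 1 → Ȟ^0 ≅ Z
degree 1: 6−0−4 = 2 → Ȟ^1 ≅ Z^2
degree 2: 0−0−0 = 0 → Ȟ^2 ≅ 0

Ȟ^0 = Z, Ȟ^1 = Z^2, Ȟ^2 = 0


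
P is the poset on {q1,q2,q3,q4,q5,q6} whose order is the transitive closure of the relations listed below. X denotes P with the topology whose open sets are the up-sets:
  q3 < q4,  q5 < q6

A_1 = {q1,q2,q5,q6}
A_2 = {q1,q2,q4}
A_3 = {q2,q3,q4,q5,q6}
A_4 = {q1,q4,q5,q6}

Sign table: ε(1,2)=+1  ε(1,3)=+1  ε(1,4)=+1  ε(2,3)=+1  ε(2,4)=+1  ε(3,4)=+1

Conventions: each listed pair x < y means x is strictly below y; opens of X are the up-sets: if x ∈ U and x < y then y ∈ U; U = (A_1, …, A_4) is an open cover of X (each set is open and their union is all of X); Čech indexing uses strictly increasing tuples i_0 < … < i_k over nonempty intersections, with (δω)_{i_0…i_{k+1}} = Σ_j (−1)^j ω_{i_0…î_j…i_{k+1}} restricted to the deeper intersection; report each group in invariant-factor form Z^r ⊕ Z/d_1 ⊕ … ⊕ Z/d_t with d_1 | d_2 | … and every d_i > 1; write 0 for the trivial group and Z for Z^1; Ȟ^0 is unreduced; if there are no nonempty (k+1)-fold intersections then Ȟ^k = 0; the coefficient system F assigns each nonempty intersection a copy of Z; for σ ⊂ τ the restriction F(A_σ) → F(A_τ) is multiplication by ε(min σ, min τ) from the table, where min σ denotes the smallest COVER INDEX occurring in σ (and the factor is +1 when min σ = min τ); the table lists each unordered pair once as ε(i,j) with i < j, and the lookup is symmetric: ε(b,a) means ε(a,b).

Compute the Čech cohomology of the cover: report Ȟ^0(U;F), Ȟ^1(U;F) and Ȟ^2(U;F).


nerve simplices:
  A12={q1,q2} A13={q2,q5,q6} A14={q1,q5,q6} A23={q2,q4} A24={q1,q4} A34={q4,q5,q6}
  A123={q2} A124={q1} A134={q5,q6} A234={q4}
C dims 4,6,4; δ0: rk 3, SNF 1^3; δ1: rk 3, SNF 1^3
degree 0: 4−3−0 = 1 → Ȟ^0 ≅ Z
degree 1: 6−3−3 = 0 → Ȟ^1 ≅ 0
degree 2: 4−0−3 = 1 → Ȟ^2 ≅ Z

Ȟ^0(U;F) ≅ Z, Ȟ^1(U;F) ≅ 0, Ȟ^2(U;F) ≅ Z


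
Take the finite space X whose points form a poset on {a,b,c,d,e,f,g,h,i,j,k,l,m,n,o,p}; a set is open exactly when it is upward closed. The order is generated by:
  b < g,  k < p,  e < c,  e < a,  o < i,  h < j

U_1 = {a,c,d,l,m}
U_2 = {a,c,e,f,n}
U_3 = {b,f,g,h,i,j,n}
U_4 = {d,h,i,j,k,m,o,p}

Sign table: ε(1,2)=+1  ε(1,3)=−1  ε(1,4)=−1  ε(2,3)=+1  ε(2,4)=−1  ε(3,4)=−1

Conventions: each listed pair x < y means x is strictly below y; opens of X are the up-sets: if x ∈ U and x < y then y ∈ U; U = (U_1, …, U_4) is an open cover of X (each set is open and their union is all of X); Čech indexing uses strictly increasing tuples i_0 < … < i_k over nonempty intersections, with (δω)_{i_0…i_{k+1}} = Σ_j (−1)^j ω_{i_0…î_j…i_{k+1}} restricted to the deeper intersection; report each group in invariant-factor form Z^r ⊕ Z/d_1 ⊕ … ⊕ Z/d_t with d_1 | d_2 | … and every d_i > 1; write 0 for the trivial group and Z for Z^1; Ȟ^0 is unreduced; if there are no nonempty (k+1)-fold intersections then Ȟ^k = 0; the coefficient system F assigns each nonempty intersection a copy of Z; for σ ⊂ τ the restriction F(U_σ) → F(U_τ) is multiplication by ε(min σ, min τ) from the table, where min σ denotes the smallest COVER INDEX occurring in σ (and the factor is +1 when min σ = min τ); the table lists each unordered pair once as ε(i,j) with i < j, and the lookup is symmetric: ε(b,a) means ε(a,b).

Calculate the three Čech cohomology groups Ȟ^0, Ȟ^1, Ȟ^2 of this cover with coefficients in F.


nonempty overlaps:
  U12={a,c} U14={d,m} U23={f,n} U34={h,i,j}
C dims 4,4; δ0: rk 3, SNF 1^3
degree 0: 4−3−0 = 1 → Ȟ^0 ≅ Z
degree 1: 4−0−3 = 1 → Ȟ^1 ≅ Z
degree 2: 0−0−0 = 0 → Ȟ^2 ≅ 0

Ȟ^0 ≅ Z, Ȟ^1 ≅ Z and Ȟ^2 ≅ 0


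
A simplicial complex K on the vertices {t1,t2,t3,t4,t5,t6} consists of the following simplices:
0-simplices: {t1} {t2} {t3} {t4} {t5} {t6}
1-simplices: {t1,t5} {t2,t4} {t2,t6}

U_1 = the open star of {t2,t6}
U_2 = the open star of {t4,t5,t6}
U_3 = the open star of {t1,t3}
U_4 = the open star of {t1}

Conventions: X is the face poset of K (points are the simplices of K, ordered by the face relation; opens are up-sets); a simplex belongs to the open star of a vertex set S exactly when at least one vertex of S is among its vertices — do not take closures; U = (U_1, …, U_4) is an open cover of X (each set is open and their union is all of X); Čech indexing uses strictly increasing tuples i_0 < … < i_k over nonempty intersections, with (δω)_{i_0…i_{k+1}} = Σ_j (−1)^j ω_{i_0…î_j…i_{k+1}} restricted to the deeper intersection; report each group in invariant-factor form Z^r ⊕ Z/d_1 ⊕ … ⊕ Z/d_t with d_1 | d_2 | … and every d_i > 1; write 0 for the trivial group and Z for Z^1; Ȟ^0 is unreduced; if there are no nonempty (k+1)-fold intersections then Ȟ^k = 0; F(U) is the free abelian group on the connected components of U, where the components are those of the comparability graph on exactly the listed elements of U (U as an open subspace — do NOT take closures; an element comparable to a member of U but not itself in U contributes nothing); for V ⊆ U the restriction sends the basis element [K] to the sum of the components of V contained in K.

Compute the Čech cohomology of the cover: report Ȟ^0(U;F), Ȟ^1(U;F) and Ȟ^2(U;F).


cover nerve:
  U1={{t2},{t6},{t2,t4},{t2,t6}} U2={{t4},{t5},{t6},{t1,t5},{t2,t4},{t2,t6}} U3={{t1},{t3},{t1,t5}} U4={{t1},{t1,t5}}
  U12={{t6},{t2,t4},{t2,t6}} U23={{t1,t5}} U24={{t1,t5}} U34={{t1},{t1,t5}}
  U234={{t1,t5}}
components per intersection:
  U1: {{t2},{t6},{t2,t4},{t2,t6}}
  U2: {{t4},{t2,t4}} {{t5},{t1,t5}} {{t6},{t2,t6}}
  U3: {{t1},{t1,t5}} {{t3}}
  U4: {{t1},{t1,t5}}
  U12: {{t6},{t2,t6}} {{t2,t4}}
  U23: {{t1,t5}}
  U24: {{t1,t5}}
  U34: {{t1},{t1,t5}}
  U234: {{t1,t5}}
C dims 7,5,1; δ0: rk 4, SNF 1^4; δ1: rk 1, SNF 1^1
Ȟ^0: (7−4)−0=3 ⇒ Z^3
Ȟ^1: (5−1)−4=0 ⇒ 0
Ȟ^2: (1−0)−1=0 ⇒ 0

Ȟ^0(U;F) ≅ Z^3,  Ȟ^1(U;F) ≅ 0,  Ȟ^2(U;F) ≅ 0


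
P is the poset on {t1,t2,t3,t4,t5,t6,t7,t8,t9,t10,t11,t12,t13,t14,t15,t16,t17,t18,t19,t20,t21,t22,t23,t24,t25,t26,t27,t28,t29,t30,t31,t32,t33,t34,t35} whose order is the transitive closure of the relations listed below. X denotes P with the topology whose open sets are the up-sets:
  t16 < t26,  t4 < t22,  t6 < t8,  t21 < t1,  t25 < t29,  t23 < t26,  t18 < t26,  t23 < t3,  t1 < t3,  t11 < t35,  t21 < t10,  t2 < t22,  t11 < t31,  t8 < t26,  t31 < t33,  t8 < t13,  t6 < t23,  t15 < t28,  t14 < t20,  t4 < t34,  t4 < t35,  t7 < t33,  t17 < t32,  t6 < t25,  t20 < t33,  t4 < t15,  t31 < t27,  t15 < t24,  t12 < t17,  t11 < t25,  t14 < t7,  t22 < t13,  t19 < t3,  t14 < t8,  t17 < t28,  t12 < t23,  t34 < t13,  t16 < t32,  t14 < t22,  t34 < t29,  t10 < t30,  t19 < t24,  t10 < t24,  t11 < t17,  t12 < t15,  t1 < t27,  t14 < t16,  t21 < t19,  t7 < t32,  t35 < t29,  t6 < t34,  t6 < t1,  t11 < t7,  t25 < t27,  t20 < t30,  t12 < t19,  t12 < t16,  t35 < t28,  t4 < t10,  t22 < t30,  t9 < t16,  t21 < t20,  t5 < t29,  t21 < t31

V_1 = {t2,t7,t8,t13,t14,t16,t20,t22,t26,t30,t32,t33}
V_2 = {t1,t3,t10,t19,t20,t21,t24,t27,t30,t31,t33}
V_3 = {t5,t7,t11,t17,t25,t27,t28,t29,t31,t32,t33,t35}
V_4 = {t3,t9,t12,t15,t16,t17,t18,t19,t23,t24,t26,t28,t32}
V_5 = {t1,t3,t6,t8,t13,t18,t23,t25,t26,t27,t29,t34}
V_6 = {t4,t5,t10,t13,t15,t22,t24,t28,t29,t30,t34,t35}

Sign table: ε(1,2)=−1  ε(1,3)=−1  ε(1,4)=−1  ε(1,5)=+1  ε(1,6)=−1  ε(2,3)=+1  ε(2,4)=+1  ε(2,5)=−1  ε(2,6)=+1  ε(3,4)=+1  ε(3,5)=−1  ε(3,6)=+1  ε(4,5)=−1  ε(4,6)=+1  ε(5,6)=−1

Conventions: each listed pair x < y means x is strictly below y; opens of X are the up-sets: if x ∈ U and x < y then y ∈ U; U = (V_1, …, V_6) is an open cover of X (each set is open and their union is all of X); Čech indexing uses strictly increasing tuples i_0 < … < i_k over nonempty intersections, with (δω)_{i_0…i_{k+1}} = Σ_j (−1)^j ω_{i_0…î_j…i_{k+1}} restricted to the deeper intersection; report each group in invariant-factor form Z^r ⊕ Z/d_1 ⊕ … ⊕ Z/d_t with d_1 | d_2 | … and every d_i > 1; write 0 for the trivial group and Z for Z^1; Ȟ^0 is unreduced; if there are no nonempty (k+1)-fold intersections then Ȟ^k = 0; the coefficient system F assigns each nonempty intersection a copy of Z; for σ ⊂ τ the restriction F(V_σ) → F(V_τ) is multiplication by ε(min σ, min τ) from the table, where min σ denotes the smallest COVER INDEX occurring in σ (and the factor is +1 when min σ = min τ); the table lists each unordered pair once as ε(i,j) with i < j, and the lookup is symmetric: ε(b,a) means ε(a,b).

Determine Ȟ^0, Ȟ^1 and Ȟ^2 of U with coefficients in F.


Ȟ^0 = Z; Ȟ^1 = 0; Ȟ^2 = Z/2

intersection data:
  V12={t20,t30,t33} V13={t7,t32,t33} V14={t16,t26,t32} V15={t8,t13,t26} V16={t13,t22,t30} V23={t27,t31,t33} V24={t3,t19,t24} V25={t1,t3,t27} V26={t10,t24,t30} V34={t17,t28,t32} V35={t25,t27,t29} V36={t5,t28,t29,t35} V45={t3,t18,t23,t26} V46={t15,t24,t28} V56={t13,t29,t34}
  V123={t33} V126={t30} V134={t32} V145={t26} V156={t13} V235={t27} V245={t3} V246={t24} V346={t28} V356={t29}
C dims 6,15,10; δ0: rk 5, SNF 1^5; δ1: rk 10, SNF 1^9·2
Ȟ^0 = (6 − 5) − 0 = 1, so Ȟ^0 ≅ Z
Ȟ^1 = (15 − 10) − 5 = 0, so Ȟ^1 ≅ 0
Ȟ^2 = (10 − 0) − 10 = 0 plus torsion [2], so Ȟ^2 ≅ Z/2


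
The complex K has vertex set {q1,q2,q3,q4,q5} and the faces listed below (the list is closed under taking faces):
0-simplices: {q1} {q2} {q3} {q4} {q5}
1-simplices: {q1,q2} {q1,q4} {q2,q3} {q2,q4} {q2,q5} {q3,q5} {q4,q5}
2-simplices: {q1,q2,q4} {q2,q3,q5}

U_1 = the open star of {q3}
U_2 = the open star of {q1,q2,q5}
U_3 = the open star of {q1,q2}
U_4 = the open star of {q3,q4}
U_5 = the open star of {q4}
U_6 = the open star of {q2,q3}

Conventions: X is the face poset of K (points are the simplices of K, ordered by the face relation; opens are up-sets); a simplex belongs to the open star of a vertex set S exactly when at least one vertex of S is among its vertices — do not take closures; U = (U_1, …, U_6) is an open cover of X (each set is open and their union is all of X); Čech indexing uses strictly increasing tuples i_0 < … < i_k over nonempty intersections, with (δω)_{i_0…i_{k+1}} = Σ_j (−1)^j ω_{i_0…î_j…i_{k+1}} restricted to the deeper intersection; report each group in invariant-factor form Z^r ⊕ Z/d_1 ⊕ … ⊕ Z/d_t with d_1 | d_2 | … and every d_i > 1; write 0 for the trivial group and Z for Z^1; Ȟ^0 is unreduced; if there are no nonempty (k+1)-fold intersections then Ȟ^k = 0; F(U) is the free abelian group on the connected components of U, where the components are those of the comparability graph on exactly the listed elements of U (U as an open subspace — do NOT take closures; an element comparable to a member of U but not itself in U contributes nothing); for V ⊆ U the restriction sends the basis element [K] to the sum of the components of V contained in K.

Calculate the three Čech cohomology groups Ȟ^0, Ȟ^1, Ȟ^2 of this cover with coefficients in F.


nonempty overlaps:
  U1={{q3},{q2,q3},{q3,q5},{q2,q3,q5}} U2={{q1},{q2},{q5},{q1,q2},{q1,q4},{q2,q3},{q2,q4},{q2,q5},{q3,q5},{q4,q5},{q1,q2,q4},{q2,q3,q5}} U3={{q1},{q2},{q1,q2},{q1,q4},{q2,q3},{q2,q4},{q2,q5},{q1,q2,q4},{q2,q3,q5}} U4={{q3},{q4},{q1,q4},{q2,q3},{q2,q4},{q3,q5},{q4,q5},{q1,q2,q4},{q2,q3,q5}} U5={{q4},{q1,q4},{q2,q4},{q4,q5},{q1,q2,q4}} U6={{q2},{q3},{q1,q2},{q2,q3},{q2,q4},{q2,q5},{q3,q5},{q1,q2,q4},{q2,q3,q5}}
  U12={{q2,q3},{q3,q5},{q2,q3,q5}} U13={{q2,q3},{q2,q3,q5}} U14={{q3},{q2,q3},{q3,q5},{q2,q3,q5}} U16={{q3},{q2,q3},{q3,q5},{q2,q3,q5}} U23={{q1},{q2},{q1,q2},{q1,q4},{q2,q3},{q2,q4},{q2,q5},{q1,q2,q4},{q2,q3,q5}} U24={{q1,q4},{q2,q3},{q2,q4},{q3,q5},{q4,q5},{q1,q2,q4},{q2,q3,q5}} U25={{q1,q4},{q2,q4},{q4,q5},{q1,q2,q4}} U26={{q2},{q1,q2},{q2,q3},{q2,q4},{q2,q5},{q3,q5},{q1,q2,q4},{q2,q3,q5}} U34={{q1,q4},{q2,q3},{q2,q4},{q1,q2,q4},{q2,q3,q5}} U35={{q1,q4},{q2,q4},{q1,q2,q4}} U36={{q2},{q1,q2},{q2,q3},{q2,q4},{q2,q5},{q1,q2,q4},{q2,q3,q5}} U45={{q4},{q1,q4},{q2,q4},{q4,q5},{q1,q2,q4}} U46={{q3},{q2,q3},{q2,q4},{q3,q5},{q1,q2,q4},{q2,q3,q5}} U56={{q2,q4},{q1,q2,q4}}
  U123={{q2,q3},{q2,q3,q5}} U124={{q2,q3},{q3,q5},{q2,q3,q5}} U126={{q2,q3},{q3,q5},{q2,q3,q5}} U134={{q2,q3},{q2,q3,q5}} U136={{q2,q3},{q2,q3,q5}} U146={{q3},{q2,q3},{q3,q5},{q2,q3,q5}} U234={{q1,q4},{q2,q3},{q2,q4},{q1,q2,q4},{q2,q3,q5}} U235={{q1,q4},{q2,q4},{q1,q2,q4}} U236={{q2},{q1,q2},{q2,q3},{q2,q4},{q2,q5},{q1,q2,q4},{q2,q3,q5}} U245={{q1,q4},{q2,q4},{q4,q5},{q1,q2,q4}} U246={{q2,q3},{q2,q4},{q3,q5},{q1,q2,q4},{q2,q3,q5}} U256={{q2,q4},{q1,q2,q4}} U345={{q1,q4},{q2,q4},{q1,q2,q4}} U346={{q2,q3},{q2,q4},{q1,q2,q4},{q2,q3,q5}} U356={{q2,q4},{q1,q2,q4}} U456={{q2,q4},{q1,q2,q4}}
  U1234={{q2,q3},{q2,q3,q5}} U1236={{q2,q3},{q2,q3,q5}} U1246={{q2,q3},{q3,q5},{q2,q3,q5}} U1346={{q2,q3},{q2,q3,q5}} U2345={{q1,q4},{q2,q4},{q1,q2,q4}} U2346={{q2,q3},{q2,q4},{q1,q2,q4},{q2,q3,q5}} U2356={{q2,q4},{q1,q2,q4}} U2456={{q2,q4},{q1,q2,q4}} U3456={{q2,q4},{q1,q2,q4}}
  U12346={{q2,q3},{q2,q3,q5}} U23456={{q2,q4},{q1,q2,q4}}
components per intersection:
  U1: {{q3},{q2,q3},{q3,q5},{q2,q3,q5}}
  U2: {{q1},{q2},{q5},{q1,q2},{q1,q4},{q2,q3},{q2,q4},{q2,q5},{q3,q5},{q4,q5},{q1,q2,q4},{q2,q3,q5}}
  U3: {{q1},{q2},{q1,q2},{q1,q4},{q2,q3},{q2,q4},{q2,q5},{q1,q2,q4},{q2,q3,q5}}
  U4: {{q3},{q2,q3},{q3,q5},{q2,q3,q5}} {{q4},{q1,q4},{q2,q4},{q4,q5},{q1,q2,q4}}
  U5: {{q4},{q1,q4},{q2,q4},{q4,q5},{q1,q2,q4}}
  U6: {{q2},{q3},{q1,q2},{q2,q3},{q2,q4},{q2,q5},{q3,q5},{q1,q2,q4},{q2,q3,q5}}
  U12: {{q2,q3},{q3,q5},{q2,q3,q5}}
  U13: {{q2,q3},{q2,q3,q5}}
  U14: {{q3},{q2,q3},{q3,q5},{q2,q3,q5}}
  U16: {{q3},{q2,q3},{q3,q5},{q2,q3,q5}}
  U23: {{q1},{q2},{q1,q2},{q1,q4},{q2,q3},{q2,q4},{q2,q5},{q1,q2,q4},{q2,q3,q5}}
  U24: {{q1,q4},{q2,q4},{q1,q2,q4}} {{q2,q3},{q3,q5},{q2,q3,q5}} {{q4,q5}}
  U25: {{q1,q4},{q2,q4},{q1,q2,q4}} {{q4,q5}}
  U26: {{q2},{q1,q2},{q2,q3},{q2,q4},{q2,q5},{q3,q5},{q1,q2,q4},{q2,q3,q5}}
  U34: {{q1,q4},{q2,q4},{q1,q2,q4}} {{q2,q3},{q2,q3,q5}}
  U35: {{q1,q4},{q2,q4},{q1,q2,q4}}
  U36: {{q2},{q1,q2},{q2,q3},{q2,q4},{q2,q5},{q1,q2,q4},{q2,q3,q5}}
  U45: {{q4},{q1,q4},{q2,q4},{q4,q5},{q1,q2,q4}}
  U46: {{q3},{q2,q3},{q3,q5},{q2,q3,q5}} {{q2,q4},{q1,q2,q4}}
  U56: {{q2,q4},{q1,q2,q4}}
  U123: {{q2,q3},{q2,q3,q5}}
  U124: {{q2,q3},{q3,q5},{q2,q3,q5}}
  U126: {{q2,q3},{q3,q5},{q2,q3,q5}}
  U134: {{q2,q3},{q2,q3,q5}}
  U136: {{q2,q3},{q2,q3,q5}}
  U146: {{q3},{q2,q3},{q3,q5},{q2,q3,q5}}
  U234: {{q1,q4},{q2,q4},{q1,q2,q4}} {{q2,q3},{q2,q3,q5}}
  U235: {{q1,q4},{q2,q4},{q1,q2,q4}}
  U236: {{q2},{q1,q2},{q2,q3},{q2,q4},{q2,q5},{q1,q2,q4},{q2,q3,q5}}
  U245: {{q1,q4},{q2,q4},{q1,q2,q4}} {{q4,q5}}
  U246: {{q2,q3},{q3,q5},{q2,q3,q5}} {{q2,q4},{q1,q2,q4}}
  U256: {{q2,q4},{q1,q2,q4}}
  U345: {{q1,q4},{q2,q4},{q1,q2,q4}}
  U346: {{q2,q3},{q2,q3,q5}} {{q2,q4},{q1,q2,q4}}
  U356: {{q2,q4},{q1,q2,q4}}
  U456: {{q2,q4},{q1,q2,q4}}
  U1234: {{q2,q3},{q2,q3,q5}}
  U1236: {{q2,q3},{q2,q3,q5}}
  U1246: {{q2,q3},{q3,q5},{q2,q3,q5}}
  U1346: {{q2,q3},{q2,q3,q5}}
  U2345: {{q1,q4},{q2,q4},{q1,q2,q4}}
  U2346: {{q2,q3},{q2,q3,q5}} {{q2,q4},{q1,q2,q4}}
  U2356: {{q2,q4},{q1,q2,q4}}
  U2456: {{q2,q4},{q1,q2,q4}}
  U3456: {{q2,q4},{q1,q2,q4}}
  U12346: {{q2,q3},{q2,q3,q5}}
  U23456: {{q2,q4},{q1,q2,q4}}
C dims 7,19,20,10; δ0: rk 6, SNF 1^6; δ1: rk 12, SNF 1^12; δ2: rk 8, SNF 1^8
degree 0: 7−6−0 = 1 → Ȟ^0 ≅ Z
degree 1: 19−12−6 = 1 → Ȟ^1 ≅ Z
degree 2: 20−8−12 = 0 → Ȟ^2 ≅ 0

Ȟ^0(U;F) ≅ Z, Ȟ^1(U;F) ≅ Z and Ȟ^2(U;F) ≅ 0
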